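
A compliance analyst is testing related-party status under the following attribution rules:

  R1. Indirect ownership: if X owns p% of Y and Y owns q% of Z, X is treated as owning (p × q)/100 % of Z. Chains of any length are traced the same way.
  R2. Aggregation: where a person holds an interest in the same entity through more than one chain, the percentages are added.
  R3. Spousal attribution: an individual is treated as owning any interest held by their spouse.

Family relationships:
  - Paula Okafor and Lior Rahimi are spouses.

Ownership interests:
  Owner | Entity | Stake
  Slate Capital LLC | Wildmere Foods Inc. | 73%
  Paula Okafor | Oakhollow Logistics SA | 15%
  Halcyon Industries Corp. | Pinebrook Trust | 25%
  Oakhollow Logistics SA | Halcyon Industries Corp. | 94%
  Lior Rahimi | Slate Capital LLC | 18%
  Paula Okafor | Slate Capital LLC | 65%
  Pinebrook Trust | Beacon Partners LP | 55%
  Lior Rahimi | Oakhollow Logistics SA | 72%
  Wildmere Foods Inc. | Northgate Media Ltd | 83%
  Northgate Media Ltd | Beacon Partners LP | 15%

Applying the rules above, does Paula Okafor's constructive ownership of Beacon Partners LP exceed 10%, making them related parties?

By spousal attribution (R3), Paula Okafor is treated as also owning Lior Rahimi's interest in Oakhollow Logistics SA, giving 15% + 72% = 87%.
By spousal attribution (R3), Paula Okafor is treated as also owning Lior Rahimi's interest in Slate Capital LLC, giving 65% + 18% = 83%.
Chain via Oakhollow Logistics SA → Halcyon Industries Corp. → Pinebrook Trust (R1): 87% × 94% × 25% × 55% = 11.24475% of Beacon Partners LP.
Chain via Slate Capital LLC → Wildmere Foods Inc. → Northgate Media Ltd (R1): 83% × 73% × 83% × 15% = 7.543455% of Beacon Partners LP.
Aggregating (R2): 11.24475% + 7.543455% = 18.788205%.
18.788205% exceeds the 10% threshold, so Paula is a related party to Beacon Partners LP.

Yes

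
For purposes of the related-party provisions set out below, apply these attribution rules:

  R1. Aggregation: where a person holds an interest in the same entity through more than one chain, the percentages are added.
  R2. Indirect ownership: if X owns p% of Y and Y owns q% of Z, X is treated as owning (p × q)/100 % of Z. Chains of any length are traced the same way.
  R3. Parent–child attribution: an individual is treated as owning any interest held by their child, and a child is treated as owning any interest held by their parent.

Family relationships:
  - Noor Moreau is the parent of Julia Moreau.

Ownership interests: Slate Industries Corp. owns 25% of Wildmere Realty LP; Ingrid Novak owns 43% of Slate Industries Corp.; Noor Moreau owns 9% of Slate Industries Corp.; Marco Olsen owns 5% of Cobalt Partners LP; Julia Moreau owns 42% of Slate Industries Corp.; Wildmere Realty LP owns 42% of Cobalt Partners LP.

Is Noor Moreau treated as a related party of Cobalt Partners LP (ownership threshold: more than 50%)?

No

By parent–child attribution (R3), Noor Moreau is treated as also owning Julia Moreau's interest in Slate Industries Corp, giving 9% + 42% = 51%.
Chain via Slate Industries Corp. → Wildmere Realty LP (R2): 51% × 25% × 42% = 5.355% of Cobalt Partners LP.
5.355% does not exceed the 50% threshold, so Noor is not a related party to Cobalt Partners LP.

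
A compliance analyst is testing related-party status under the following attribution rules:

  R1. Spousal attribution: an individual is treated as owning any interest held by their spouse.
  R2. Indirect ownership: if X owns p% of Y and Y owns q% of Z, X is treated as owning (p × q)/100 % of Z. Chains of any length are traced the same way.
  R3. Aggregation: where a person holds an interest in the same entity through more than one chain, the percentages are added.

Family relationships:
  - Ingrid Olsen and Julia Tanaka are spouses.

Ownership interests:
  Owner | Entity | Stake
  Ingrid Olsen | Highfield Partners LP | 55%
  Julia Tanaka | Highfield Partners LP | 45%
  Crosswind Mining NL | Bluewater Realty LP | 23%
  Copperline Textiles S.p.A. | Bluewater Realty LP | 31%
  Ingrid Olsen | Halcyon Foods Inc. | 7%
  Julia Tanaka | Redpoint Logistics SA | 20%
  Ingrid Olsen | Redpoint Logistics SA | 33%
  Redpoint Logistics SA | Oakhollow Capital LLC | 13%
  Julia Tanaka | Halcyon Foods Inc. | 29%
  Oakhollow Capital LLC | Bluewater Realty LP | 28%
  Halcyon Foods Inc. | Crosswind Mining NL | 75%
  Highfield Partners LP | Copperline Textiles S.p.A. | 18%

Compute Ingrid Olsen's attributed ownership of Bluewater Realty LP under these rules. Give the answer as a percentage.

13.7192%

By spousal attribution (R1), Ingrid Olsen is treated as also owning Julia Tanaka's interest in Highfield Partners LP, giving 55% + 45% = 100%.
By spousal attribution (R1), Ingrid Olsen is treated as also owning Julia Tanaka's interest in Redpoint Logistics SA, giving 33% + 20% = 53%.
By spousal attribution (R1), Ingrid Olsen is treated as also owning Julia Tanaka's interest in Halcyon Foods Inc, giving 7% + 29% = 36%.
Chain via Highfield Partners LP → Copperline Textiles S.p.A. (R2): 100% × 18% × 31% = 5.58% of Bluewater Realty LP.
Chain via Redpoint Logistics SA → Oakhollow Capital LLC (R2): 53% × 13% × 28% = 1.9292% of Bluewater Realty LP.
Chain via Halcyon Foods Inc. → Crosswind Mining NL (R2): 36% × 75% × 23% = 6.21% of Bluewater Realty LP.
Aggregating (R3): 5.58% + 1.9292% + 6.21% = 13.7192%.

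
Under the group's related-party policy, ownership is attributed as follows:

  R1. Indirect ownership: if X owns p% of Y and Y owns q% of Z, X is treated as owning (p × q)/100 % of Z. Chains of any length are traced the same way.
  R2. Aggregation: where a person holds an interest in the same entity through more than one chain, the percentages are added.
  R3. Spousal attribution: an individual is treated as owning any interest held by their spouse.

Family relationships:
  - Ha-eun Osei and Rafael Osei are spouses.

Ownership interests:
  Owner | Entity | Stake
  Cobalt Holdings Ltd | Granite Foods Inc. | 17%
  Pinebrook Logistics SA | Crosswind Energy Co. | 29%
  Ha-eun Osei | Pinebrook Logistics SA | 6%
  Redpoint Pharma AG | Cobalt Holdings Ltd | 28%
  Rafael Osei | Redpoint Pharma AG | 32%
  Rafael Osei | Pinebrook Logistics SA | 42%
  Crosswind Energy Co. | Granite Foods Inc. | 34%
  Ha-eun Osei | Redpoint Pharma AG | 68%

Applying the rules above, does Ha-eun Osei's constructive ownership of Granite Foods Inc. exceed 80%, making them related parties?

By spousal attribution (R3), Ha-eun Osei is treated as also owning Rafael Osei's interest in Redpoint Pharma AG, giving 68% + 32% = 100%.
By spousal attribution (R3), Ha-eun Osei is treated as also owning Rafael Osei's interest in Pinebrook Logistics SA, giving 6% + 42% = 48%.
Chain via Redpoint Pharma AG → Cobalt Holdings Ltd (R1): 100% × 28% × 17% = 4.76% of Granite Foods Inc.
Chain via Pinebrook Logistics SA → Crosswind Energy Co. (R1): 48% × 29% × 34% = 4.7328% of Granite Foods Inc.
Aggregating (R2): 4.76% + 4.7328% = 9.4928%.
9.4928% does not exceed the 80% threshold, so Ha-eun is not a related party to Granite Foods Inc.

No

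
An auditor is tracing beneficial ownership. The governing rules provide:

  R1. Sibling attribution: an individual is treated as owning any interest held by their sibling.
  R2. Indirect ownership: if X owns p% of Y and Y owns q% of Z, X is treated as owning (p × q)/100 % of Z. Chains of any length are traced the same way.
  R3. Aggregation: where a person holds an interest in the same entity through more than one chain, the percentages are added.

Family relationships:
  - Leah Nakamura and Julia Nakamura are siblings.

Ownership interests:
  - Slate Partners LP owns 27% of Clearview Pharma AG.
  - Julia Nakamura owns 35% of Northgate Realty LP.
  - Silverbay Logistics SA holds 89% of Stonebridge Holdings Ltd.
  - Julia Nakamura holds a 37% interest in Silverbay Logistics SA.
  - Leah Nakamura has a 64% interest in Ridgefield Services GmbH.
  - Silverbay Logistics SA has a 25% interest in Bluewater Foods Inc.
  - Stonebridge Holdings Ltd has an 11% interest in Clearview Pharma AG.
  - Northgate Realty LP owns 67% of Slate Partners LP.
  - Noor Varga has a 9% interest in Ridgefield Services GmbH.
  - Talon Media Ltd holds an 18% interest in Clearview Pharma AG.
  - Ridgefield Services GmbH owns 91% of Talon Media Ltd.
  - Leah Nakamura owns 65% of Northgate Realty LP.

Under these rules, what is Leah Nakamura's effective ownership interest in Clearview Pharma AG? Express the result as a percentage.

By sibling attribution (R1), Leah Nakamura is treated as also owning Julia Nakamura's interest in Northgate Realty LP, giving 65% + 35% = 100%.
By sibling attribution (R1), Leah Nakamura is treated as owning Julia Nakamura's 37% interest in Silverbay Logistics SA.
Chain via Ridgefield Services GmbH → Talon Media Ltd (R2): 64% × 91% × 18% = 10.4832% of Clearview Pharma AG.
Chain via Northgate Realty LP → Slate Partners LP (R2): 100% × 67% × 27% = 18.09% of Clearview Pharma AG.
Chain via Silverbay Logistics SA → Stonebridge Holdings Ltd (R2): 37% × 89% × 11% = 3.6223% of Clearview Pharma AG.
Aggregating (R3): 10.4832% + 18.09% + 3.6223% = 32.1955%.

32.1955%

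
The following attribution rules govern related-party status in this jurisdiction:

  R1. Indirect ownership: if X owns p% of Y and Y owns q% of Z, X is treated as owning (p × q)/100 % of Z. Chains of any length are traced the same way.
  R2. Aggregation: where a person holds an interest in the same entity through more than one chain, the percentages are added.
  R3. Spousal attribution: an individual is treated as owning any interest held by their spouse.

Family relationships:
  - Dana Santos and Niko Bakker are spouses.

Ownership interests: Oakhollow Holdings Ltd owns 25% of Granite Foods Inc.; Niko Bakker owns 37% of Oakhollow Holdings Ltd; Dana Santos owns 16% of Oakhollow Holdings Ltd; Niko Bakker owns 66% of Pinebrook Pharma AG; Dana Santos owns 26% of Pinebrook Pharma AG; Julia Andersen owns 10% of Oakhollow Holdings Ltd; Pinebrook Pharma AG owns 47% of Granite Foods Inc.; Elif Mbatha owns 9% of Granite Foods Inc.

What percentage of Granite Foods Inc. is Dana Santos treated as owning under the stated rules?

By spousal attribution (R3), Dana Santos is treated as also owning Niko Bakker's interest in Pinebrook Pharma AG, giving 26% + 66% = 92%.
By spousal attribution (R3), Dana Santos is treated as also owning Niko Bakker's interest in Oakhollow Holdings Ltd, giving 16% + 37% = 53%.
Chain via Pinebrook Pharma AG (R1): 92% × 47% = 43.24% of Granite Foods Inc.
Chain via Oakhollow Holdings Ltd (R1): 53% × 25% = 13.25% of Granite Foods Inc.
Aggregating (R2): 43.24% + 13.25% = 56.49%.

56.49%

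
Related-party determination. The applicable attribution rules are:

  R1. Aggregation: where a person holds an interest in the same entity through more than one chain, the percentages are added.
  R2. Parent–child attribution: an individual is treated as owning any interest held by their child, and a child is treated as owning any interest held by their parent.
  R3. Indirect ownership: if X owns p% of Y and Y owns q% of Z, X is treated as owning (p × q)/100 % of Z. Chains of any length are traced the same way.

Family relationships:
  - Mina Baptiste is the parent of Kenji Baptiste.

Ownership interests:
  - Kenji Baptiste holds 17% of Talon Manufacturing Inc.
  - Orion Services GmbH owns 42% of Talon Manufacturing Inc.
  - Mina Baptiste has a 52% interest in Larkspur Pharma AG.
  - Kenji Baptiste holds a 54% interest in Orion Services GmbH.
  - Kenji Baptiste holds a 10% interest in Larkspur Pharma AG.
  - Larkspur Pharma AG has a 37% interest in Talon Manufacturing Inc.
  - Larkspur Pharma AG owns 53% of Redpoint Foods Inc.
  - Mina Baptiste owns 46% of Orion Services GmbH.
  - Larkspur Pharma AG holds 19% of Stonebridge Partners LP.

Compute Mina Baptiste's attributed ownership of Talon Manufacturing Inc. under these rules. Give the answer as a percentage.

By parent–child attribution (R2), Mina Baptiste is treated as also owning Kenji Baptiste's interest in Orion Services GmbH, giving 46% + 54% = 100%.
By parent–child attribution (R2), Mina Baptiste is treated as also owning Kenji Baptiste's interest in Larkspur Pharma AG, giving 52% + 10% = 62%.
By parent–child attribution (R2), Mina Baptiste is treated as owning Kenji Baptiste's 17% interest in Talon Manufacturing Inc.
Chain via Orion Services GmbH (R3): 100% × 42% = 42% of Talon Manufacturing Inc.
Chain via Larkspur Pharma AG (R3): 62% × 37% = 22.94% of Talon Manufacturing Inc.
Direct interest in Talon Manufacturing Inc: 17%.
Aggregating (R1): 42% + 22.94% + 17% = 81.94%.

81.94%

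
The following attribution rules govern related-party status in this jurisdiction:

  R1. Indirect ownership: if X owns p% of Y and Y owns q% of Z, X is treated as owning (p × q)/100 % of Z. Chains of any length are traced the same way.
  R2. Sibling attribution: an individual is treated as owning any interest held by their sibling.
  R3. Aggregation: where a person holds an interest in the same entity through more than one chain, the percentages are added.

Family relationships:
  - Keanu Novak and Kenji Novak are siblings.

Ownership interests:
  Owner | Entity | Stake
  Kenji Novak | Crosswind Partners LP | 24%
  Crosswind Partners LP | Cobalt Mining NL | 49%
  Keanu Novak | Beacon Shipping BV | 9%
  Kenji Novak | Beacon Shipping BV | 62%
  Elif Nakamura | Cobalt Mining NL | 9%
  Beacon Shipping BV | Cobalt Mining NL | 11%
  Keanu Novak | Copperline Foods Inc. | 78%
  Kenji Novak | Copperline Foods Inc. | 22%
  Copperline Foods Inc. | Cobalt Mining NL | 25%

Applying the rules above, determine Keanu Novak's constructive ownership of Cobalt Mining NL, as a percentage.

By sibling attribution (R2), Keanu Novak is treated as also owning Kenji Novak's interest in Copperline Foods Inc, giving 78% + 22% = 100%.
By sibling attribution (R2), Keanu Novak is treated as also owning Kenji Novak's interest in Beacon Shipping BV, giving 9% + 62% = 71%.
By sibling attribution (R2), Keanu Novak is treated as owning Kenji Novak's 24% interest in Crosswind Partners LP.
Chain via Copperline Foods Inc. (R1): 100% × 25% = 25% of Cobalt Mining NL.
Chain via Beacon Shipping BV (R1): 71% × 11% = 7.81% of Cobalt Mining NL.
Chain via Crosswind Partners LP (R1): 24% × 49% = 11.76% of Cobalt Mining NL.
Aggregating (R3): 25% + 7.81% + 11.76% = 44.57%.

44.57%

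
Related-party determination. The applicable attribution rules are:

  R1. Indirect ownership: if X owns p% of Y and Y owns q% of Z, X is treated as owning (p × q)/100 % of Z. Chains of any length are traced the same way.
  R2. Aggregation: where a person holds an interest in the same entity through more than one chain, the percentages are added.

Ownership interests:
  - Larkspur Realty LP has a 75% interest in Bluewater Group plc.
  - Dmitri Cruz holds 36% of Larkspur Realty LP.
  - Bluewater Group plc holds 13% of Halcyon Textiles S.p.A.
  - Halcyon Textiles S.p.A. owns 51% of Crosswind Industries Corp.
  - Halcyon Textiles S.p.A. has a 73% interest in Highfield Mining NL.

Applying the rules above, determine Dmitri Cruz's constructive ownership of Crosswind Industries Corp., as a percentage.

Chain via Larkspur Realty LP → Bluewater Group plc → Halcyon Textiles S.p.A. (R1): 36% × 75% × 13% × 51% = 1.7901% of Crosswind Industries Corp.

1.7901%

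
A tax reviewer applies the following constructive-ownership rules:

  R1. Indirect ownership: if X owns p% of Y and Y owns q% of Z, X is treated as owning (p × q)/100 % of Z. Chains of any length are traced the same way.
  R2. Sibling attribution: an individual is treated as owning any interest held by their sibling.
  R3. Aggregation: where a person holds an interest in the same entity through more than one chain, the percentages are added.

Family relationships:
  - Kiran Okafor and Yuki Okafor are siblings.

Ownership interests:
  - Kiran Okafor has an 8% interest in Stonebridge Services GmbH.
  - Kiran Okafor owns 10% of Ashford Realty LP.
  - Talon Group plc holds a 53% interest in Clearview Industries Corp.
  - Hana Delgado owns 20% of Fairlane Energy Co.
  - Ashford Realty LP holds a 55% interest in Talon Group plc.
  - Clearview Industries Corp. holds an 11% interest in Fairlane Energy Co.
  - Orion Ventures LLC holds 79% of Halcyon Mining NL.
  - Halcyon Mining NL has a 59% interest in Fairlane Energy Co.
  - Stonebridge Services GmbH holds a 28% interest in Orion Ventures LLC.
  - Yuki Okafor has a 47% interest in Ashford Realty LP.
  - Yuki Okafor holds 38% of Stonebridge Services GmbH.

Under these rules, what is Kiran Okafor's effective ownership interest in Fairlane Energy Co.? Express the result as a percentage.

7.831073%

By sibling attribution (R2), Kiran Okafor is treated as also owning Yuki Okafor's interest in Ashford Realty LP, giving 10% + 47% = 57%.
By sibling attribution (R2), Kiran Okafor is treated as also owning Yuki Okafor's interest in Stonebridge Services GmbH, giving 8% + 38% = 46%.
Chain via Ashford Realty LP → Talon Group plc → Clearview Industries Corp. (R1): 57% × 55% × 53% × 11% = 1.827705% of Fairlane Energy Co.
Chain via Stonebridge Services GmbH → Orion Ventures LLC → Halcyon Mining NL (R1): 46% × 28% × 79% × 59% = 6.003368% of Fairlane Energy Co.
Aggregating (R3): 1.827705% + 6.003368% = 7.831073%.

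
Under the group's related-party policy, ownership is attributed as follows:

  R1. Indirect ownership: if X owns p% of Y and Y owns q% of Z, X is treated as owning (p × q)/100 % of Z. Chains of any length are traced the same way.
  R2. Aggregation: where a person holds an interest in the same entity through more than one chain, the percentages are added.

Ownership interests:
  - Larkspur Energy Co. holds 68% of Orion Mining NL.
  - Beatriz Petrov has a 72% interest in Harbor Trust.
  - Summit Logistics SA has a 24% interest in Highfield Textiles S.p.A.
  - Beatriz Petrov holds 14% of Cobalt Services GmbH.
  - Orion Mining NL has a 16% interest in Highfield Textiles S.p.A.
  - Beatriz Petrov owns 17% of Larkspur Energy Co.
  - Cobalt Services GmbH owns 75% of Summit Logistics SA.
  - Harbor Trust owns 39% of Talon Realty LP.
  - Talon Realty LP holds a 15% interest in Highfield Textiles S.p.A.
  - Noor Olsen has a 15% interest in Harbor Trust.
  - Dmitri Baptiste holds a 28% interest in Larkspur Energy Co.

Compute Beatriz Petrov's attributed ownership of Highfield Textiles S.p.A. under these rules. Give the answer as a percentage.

Chain via Cobalt Services GmbH → Summit Logistics SA (R1): 14% × 75% × 24% = 2.52% of Highfield Textiles S.p.A.
Chain via Harbor Trust → Talon Realty LP (R1): 72% × 39% × 15% = 4.212% of Highfield Textiles S.p.A.
Chain via Larkspur Energy Co. → Orion Mining NL (R1): 17% × 68% × 16% = 1.8496% of Highfield Textiles S.p.A.
Aggregating (R2): 2.52% + 4.212% + 1.8496% = 8.5816%.

8.5816%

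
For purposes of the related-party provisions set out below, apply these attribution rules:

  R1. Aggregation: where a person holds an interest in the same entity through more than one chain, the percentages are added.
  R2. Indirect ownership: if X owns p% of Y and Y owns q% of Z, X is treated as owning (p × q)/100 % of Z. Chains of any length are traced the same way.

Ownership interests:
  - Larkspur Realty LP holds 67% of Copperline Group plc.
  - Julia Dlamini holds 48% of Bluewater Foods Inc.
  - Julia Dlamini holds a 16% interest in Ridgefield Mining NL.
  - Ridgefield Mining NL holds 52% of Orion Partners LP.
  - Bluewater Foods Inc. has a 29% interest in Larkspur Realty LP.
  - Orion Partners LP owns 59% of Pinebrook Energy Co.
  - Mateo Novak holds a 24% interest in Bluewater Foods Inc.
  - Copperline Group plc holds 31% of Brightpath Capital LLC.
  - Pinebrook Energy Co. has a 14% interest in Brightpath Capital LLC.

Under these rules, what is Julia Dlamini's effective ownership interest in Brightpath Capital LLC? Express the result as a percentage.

Chain via Ridgefield Mining NL → Orion Partners LP → Pinebrook Energy Co. (R2): 16% × 52% × 59% × 14% = 0.687232% of Brightpath Capital LLC.
Chain via Bluewater Foods Inc. → Larkspur Realty LP → Copperline Group plc (R2): 48% × 29% × 67% × 31% = 2.891184% of Brightpath Capital LLC.
Aggregating (R1): 0.687232% + 2.891184% = 3.578416%.

3.578416%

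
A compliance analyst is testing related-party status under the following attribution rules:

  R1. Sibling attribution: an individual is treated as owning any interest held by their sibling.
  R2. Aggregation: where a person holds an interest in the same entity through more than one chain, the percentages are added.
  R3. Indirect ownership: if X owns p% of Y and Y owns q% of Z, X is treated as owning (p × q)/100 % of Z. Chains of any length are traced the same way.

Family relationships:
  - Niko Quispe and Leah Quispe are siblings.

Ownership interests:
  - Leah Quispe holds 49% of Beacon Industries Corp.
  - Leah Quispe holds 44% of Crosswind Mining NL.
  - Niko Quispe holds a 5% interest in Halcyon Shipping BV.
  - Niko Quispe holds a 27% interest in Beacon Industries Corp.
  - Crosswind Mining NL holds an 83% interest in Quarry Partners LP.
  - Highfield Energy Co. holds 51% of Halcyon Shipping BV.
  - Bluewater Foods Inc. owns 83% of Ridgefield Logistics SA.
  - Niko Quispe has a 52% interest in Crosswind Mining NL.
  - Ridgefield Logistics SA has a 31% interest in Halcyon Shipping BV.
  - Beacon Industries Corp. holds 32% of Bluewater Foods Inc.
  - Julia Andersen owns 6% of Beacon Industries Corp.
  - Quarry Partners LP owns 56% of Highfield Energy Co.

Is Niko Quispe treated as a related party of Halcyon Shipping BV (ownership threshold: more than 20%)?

By sibling attribution (R1), Niko Quispe is treated as also owning Leah Quispe's interest in Crosswind Mining NL, giving 52% + 44% = 96%.
By sibling attribution (R1), Niko Quispe is treated as also owning Leah Quispe's interest in Beacon Industries Corp, giving 27% + 49% = 76%.
Chain via Crosswind Mining NL → Quarry Partners LP → Highfield Energy Co. (R3): 96% × 83% × 56% × 51% = 22.756608% of Halcyon Shipping BV.
Chain via Beacon Industries Corp. → Bluewater Foods Inc. → Ridgefield Logistics SA (R3): 76% × 32% × 83% × 31% = 6.257536% of Halcyon Shipping BV.
Direct interest in Halcyon Shipping BV: 5%.
Aggregating (R2): 22.756608% + 6.257536% + 5% = 34.014144%.
34.014144% exceeds the 20% threshold, so Niko is a related party to Halcyon Shipping BV.

Yes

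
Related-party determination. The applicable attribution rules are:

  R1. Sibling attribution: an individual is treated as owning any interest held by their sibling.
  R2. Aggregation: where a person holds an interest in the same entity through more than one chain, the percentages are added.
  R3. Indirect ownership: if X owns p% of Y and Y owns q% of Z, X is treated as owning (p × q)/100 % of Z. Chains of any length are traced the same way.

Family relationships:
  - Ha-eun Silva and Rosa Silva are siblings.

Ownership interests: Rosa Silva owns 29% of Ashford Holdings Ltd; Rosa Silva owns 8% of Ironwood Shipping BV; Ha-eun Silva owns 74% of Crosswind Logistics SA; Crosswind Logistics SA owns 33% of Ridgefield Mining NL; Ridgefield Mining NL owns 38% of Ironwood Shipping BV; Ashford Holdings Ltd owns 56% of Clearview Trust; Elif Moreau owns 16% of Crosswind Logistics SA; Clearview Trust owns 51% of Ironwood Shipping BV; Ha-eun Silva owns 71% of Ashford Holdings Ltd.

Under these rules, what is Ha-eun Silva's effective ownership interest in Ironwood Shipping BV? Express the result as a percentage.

45.8396%

By sibling attribution (R1), Ha-eun Silva is treated as also owning Rosa Silva's interest in Ashford Holdings Ltd, giving 71% + 29% = 100%.
By sibling attribution (R1), Ha-eun Silva is treated as owning Rosa Silva's 8% interest in Ironwood Shipping BV.
Chain via Crosswind Logistics SA → Ridgefield Mining NL (R3): 74% × 33% × 38% = 9.2796% of Ironwood Shipping BV.
Chain via Ashford Holdings Ltd → Clearview Trust (R3): 100% × 56% × 51% = 28.56% of Ironwood Shipping BV.
Direct interest in Ironwood Shipping BV: 8%.
Aggregating (R2): 9.2796% + 28.56% + 8% = 45.8396%.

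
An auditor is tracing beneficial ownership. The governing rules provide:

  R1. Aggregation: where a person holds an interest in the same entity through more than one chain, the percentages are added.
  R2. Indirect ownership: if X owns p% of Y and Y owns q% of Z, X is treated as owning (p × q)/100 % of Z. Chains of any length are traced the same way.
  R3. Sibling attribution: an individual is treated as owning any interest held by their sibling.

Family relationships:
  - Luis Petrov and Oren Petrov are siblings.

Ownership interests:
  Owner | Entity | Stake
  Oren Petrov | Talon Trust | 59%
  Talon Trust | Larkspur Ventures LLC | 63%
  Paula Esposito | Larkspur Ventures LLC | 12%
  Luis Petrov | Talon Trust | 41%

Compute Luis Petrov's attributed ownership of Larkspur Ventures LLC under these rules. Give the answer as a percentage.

By sibling attribution (R3), Luis Petrov is treated as also owning Oren Petrov's interest in Talon Trust, giving 41% + 59% = 100%.
Chain via Talon Trust (R2): 100% × 63% = 63% of Larkspur Ventures LLC.

63%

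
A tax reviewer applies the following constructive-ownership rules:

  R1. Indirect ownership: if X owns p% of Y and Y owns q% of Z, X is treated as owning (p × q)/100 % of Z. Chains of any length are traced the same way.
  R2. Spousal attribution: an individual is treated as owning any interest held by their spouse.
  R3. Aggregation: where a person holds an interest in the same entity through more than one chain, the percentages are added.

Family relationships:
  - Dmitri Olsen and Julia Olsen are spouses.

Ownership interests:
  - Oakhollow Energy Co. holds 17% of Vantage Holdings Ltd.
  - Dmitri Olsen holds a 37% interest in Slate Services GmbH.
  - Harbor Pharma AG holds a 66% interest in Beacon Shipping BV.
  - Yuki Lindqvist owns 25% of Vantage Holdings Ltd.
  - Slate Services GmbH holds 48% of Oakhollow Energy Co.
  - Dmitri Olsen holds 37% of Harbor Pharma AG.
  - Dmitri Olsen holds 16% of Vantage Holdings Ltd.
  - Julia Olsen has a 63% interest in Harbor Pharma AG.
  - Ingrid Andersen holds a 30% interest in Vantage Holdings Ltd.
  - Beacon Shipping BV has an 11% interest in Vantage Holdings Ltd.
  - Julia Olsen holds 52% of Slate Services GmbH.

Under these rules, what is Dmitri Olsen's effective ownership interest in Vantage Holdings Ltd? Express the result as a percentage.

By spousal attribution (R2), Dmitri Olsen is treated as also owning Julia Olsen's interest in Harbor Pharma AG, giving 37% + 63% = 100%.
By spousal attribution (R2), Dmitri Olsen is treated as also owning Julia Olsen's interest in Slate Services GmbH, giving 37% + 52% = 89%.
Chain via Harbor Pharma AG → Beacon Shipping BV (R1): 100% × 66% × 11% = 7.26% of Vantage Holdings Ltd.
Chain via Slate Services GmbH → Oakhollow Energy Co. (R1): 89% × 48% × 17% = 7.2624% of Vantage Holdings Ltd.
Direct interest in Vantage Holdings Ltd: 16%.
Aggregating (R3): 7.26% + 7.2624% + 16% = 30.5224%.

30.5224%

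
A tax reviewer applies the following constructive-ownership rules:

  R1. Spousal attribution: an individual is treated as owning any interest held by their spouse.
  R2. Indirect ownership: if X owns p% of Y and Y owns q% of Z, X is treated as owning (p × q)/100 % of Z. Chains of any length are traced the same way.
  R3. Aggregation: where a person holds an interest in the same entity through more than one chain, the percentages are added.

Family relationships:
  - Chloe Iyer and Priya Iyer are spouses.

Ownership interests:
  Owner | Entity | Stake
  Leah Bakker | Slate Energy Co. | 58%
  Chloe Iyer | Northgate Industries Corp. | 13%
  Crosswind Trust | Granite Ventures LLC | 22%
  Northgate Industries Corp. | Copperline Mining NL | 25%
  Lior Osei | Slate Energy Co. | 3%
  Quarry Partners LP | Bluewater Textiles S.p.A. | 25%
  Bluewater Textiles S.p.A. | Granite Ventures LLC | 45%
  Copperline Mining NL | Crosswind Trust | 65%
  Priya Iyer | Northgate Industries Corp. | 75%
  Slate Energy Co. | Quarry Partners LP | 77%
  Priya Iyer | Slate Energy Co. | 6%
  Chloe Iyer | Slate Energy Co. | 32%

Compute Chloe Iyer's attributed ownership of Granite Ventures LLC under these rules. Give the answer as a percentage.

6.43775%

By spousal attribution (R1), Chloe Iyer is treated as also owning Priya Iyer's interest in Slate Energy Co, giving 32% + 6% = 38%.
By spousal attribution (R1), Chloe Iyer is treated as also owning Priya Iyer's interest in Northgate Industries Corp, giving 13% + 75% = 88%.
Chain via Slate Energy Co. → Quarry Partners LP → Bluewater Textiles S.p.A. (R2): 38% × 77% × 25% × 45% = 3.29175% of Granite Ventures LLC.
Chain via Northgate Industries Corp. → Copperline Mining NL → Crosswind Trust (R2): 88% × 25% × 65% × 22% = 3.146% of Granite Ventures LLC.
Aggregating (R3): 3.29175% + 3.146% = 6.43775%.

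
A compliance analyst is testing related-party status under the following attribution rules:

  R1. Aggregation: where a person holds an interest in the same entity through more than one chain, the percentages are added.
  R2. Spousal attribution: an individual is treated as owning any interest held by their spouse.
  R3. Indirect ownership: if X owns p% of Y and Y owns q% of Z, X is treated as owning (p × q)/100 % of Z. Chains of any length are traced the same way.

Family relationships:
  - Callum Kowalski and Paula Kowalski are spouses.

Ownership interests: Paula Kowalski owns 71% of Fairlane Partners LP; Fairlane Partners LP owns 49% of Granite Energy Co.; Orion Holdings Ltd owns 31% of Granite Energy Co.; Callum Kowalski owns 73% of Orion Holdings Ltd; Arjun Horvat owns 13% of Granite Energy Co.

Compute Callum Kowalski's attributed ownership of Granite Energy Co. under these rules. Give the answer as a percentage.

By spousal attribution (R2), Callum Kowalski is treated as owning Paula Kowalski's 71% interest in Fairlane Partners LP.
Chain via Orion Holdings Ltd (R3): 73% × 31% = 22.63% of Granite Energy Co.
Chain via Fairlane Partners LP (R3): 71% × 49% = 34.79% of Granite Energy Co.
Aggregating (R1): 22.63% + 34.79% = 57.42%.

57.42%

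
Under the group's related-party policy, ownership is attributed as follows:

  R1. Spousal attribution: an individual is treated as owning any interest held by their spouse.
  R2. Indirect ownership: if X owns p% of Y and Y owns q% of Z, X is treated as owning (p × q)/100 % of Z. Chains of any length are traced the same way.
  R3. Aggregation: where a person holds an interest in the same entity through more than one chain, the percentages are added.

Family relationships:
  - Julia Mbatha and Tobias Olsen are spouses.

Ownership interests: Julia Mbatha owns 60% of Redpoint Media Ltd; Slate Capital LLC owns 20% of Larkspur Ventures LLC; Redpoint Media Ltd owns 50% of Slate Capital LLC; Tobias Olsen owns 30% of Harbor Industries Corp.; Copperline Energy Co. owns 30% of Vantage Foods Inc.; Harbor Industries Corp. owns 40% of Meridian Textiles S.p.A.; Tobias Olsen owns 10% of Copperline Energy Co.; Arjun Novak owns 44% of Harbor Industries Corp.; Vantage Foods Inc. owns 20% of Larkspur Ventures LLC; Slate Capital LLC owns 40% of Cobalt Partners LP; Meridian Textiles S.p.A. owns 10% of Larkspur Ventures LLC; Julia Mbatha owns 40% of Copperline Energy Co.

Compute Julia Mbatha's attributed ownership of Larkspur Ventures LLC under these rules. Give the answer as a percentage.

10.2%

By spousal attribution (R1), Julia Mbatha is treated as also owning Tobias Olsen's interest in Copperline Energy Co, giving 40% + 10% = 50%.
By spousal attribution (R1), Julia Mbatha is treated as owning Tobias Olsen's 30% interest in Harbor Industries Corp.
Chain via Redpoint Media Ltd → Slate Capital LLC (R2): 60% × 50% × 20% = 6% of Larkspur Ventures LLC.
Chain via Copperline Energy Co. → Vantage Foods Inc. (R2): 50% × 30% × 20% = 3% of Larkspur Ventures LLC.
Chain via Harbor Industries Corp. → Meridian Textiles S.p.A. (R2): 30% × 40% × 10% = 1.2% of Larkspur Ventures LLC.
Aggregating (R3): 6% + 3% + 1.2% = 10.2%.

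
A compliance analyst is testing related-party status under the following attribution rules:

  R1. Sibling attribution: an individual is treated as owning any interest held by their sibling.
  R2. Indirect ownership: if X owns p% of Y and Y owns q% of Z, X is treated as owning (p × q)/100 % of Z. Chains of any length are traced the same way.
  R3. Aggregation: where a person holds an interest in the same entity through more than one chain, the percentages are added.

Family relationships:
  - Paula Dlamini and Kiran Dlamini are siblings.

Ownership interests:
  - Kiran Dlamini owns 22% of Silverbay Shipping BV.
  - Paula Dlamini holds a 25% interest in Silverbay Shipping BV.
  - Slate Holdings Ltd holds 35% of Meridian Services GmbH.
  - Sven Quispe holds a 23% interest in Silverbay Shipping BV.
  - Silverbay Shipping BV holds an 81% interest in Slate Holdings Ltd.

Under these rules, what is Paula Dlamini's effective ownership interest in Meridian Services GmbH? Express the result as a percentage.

13.3245%

By sibling attribution (R1), Paula Dlamini is treated as also owning Kiran Dlamini's interest in Silverbay Shipping BV, giving 25% + 22% = 47%.
Chain via Silverbay Shipping BV → Slate Holdings Ltd (R2): 47% × 81% × 35% = 13.3245% of Meridian Services GmbH.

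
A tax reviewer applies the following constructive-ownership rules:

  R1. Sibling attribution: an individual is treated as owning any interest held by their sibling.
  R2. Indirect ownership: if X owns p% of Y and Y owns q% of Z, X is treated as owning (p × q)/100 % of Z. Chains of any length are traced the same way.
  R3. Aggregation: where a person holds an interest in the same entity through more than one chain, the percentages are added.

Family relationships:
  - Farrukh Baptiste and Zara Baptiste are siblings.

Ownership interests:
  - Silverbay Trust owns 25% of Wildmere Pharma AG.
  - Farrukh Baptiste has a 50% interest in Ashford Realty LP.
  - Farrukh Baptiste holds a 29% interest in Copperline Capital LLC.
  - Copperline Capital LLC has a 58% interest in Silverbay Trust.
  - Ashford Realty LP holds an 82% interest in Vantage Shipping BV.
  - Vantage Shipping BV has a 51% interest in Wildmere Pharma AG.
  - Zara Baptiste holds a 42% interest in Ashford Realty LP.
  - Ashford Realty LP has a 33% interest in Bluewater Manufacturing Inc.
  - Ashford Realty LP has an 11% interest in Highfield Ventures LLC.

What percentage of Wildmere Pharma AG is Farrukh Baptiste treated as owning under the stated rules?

42.6794%

By sibling attribution (R1), Farrukh Baptiste is treated as also owning Zara Baptiste's interest in Ashford Realty LP, giving 50% + 42% = 92%.
Chain via Copperline Capital LLC → Silverbay Trust (R2): 29% × 58% × 25% = 4.205% of Wildmere Pharma AG.
Chain via Ashford Realty LP → Vantage Shipping BV (R2): 92% × 82% × 51% = 38.4744% of Wildmere Pharma AG.
Aggregating (R3): 4.205% + 38.4744% = 42.6794%.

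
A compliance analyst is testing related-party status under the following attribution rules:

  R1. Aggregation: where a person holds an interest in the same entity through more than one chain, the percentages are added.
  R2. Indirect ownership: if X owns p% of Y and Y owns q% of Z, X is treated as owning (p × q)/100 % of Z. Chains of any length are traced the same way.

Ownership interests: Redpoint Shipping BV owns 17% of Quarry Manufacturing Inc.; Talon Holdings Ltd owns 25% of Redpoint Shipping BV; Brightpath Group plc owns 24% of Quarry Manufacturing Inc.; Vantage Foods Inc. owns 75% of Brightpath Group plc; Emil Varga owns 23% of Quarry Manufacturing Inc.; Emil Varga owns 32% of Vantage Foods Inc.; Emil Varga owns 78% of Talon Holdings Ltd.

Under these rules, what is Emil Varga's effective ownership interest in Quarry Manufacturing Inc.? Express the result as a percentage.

32.075%

Chain via Talon Holdings Ltd → Redpoint Shipping BV (R2): 78% × 25% × 17% = 3.315% of Quarry Manufacturing Inc.
Chain via Vantage Foods Inc. → Brightpath Group plc (R2): 32% × 75% × 24% = 5.76% of Quarry Manufacturing Inc.
Direct interest in Quarry Manufacturing Inc: 23%.
Aggregating (R1): 3.315% + 5.76% + 23% = 32.075%.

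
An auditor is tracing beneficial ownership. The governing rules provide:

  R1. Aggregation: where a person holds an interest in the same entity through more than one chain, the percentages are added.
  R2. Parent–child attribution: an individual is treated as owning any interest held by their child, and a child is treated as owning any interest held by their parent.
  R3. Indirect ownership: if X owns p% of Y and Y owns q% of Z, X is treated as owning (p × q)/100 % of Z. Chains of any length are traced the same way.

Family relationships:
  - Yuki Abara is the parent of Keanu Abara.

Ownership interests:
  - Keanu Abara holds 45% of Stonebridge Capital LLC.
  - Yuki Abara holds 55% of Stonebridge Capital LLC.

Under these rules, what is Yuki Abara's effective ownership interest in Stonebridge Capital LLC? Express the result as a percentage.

By parent–child attribution (R2), Yuki Abara is treated as also owning Keanu Abara's interest in Stonebridge Capital LLC, giving 55% + 45% = 100%.
Direct interest in Stonebridge Capital LLC: 100%.

100%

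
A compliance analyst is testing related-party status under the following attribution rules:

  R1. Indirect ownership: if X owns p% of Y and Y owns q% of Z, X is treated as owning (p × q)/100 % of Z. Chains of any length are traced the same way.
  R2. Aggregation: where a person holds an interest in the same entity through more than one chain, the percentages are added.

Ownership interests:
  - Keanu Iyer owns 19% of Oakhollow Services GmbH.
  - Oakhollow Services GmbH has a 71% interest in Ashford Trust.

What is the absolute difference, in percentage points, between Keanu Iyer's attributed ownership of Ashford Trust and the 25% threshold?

Chain via Oakhollow Services GmbH (R1): 19% × 71% = 13.49% of Ashford Trust.
13.49% falls short of the 25% threshold by 11.51 percentage points.

11.51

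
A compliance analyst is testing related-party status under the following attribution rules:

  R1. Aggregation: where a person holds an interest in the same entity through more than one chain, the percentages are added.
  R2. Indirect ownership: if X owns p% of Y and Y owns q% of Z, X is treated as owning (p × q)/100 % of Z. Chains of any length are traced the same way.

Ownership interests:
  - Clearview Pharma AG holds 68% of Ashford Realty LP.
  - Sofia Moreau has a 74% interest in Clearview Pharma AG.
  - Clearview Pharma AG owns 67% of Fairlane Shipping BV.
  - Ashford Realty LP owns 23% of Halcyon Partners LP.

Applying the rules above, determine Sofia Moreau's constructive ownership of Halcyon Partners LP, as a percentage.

Chain via Clearview Pharma AG → Ashford Realty LP (R2): 74% × 68% × 23% = 11.5736% of Halcyon Partners LP.

11.5736%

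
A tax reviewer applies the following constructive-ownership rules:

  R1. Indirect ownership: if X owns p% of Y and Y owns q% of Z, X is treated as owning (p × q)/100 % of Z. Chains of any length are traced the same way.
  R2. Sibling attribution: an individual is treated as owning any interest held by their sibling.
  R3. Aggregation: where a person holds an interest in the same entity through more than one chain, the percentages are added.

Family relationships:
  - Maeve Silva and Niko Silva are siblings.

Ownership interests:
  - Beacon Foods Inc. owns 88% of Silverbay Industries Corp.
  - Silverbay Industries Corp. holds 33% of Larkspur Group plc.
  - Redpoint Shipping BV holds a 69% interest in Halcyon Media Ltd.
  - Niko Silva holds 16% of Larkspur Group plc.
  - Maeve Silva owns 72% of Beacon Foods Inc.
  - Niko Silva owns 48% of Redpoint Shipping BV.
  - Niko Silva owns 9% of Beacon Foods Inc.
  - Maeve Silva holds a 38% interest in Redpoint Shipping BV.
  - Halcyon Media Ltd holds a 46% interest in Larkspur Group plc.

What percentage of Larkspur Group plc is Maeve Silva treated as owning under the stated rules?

66.8188%

By sibling attribution (R2), Maeve Silva is treated as also owning Niko Silva's interest in Beacon Foods Inc, giving 72% + 9% = 81%.
By sibling attribution (R2), Maeve Silva is treated as also owning Niko Silva's interest in Redpoint Shipping BV, giving 38% + 48% = 86%.
By sibling attribution (R2), Maeve Silva is treated as owning Niko Silva's 16% interest in Larkspur Group plc.
Chain via Beacon Foods Inc. → Silverbay Industries Corp. (R1): 81% × 88% × 33% = 23.5224% of Larkspur Group plc.
Chain via Redpoint Shipping BV → Halcyon Media Ltd (R1): 86% × 69% × 46% = 27.2964% of Larkspur Group plc.
Direct interest in Larkspur Group plc: 16%.
Aggregating (R3): 23.5224% + 27.2964% + 16% = 66.8188%.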